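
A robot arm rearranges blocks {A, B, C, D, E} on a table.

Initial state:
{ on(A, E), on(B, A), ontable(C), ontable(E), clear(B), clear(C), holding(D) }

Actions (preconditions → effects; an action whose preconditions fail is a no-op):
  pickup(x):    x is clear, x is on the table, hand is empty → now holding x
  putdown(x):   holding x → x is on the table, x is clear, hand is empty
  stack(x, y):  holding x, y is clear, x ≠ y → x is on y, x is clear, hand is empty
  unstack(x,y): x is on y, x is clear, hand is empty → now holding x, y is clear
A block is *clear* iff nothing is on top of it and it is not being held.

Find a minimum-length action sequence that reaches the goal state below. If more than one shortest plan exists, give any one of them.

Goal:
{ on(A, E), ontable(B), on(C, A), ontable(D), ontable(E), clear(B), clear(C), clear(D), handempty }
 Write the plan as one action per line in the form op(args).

step 1 (putdown(D)): towers=[C; D; E/A/B] holding=-
step 2 (unstack(B, A)): towers=[C; D; E/A] holding=B
step 3 (putdown(B)): towers=[B; C; D; E/A] holding=-
step 4 (pickup(C)): towers=[B; D; E/A] holding=C
step 5 (stack(C, A)): towers=[B; D; E/A/C] holding=-
goal check: towers=[B; D; E/A/C] holding=- — reached (length 5, optimal by BFS)

putdown(D)
unstack(B, A)
putdown(B)
pickup(C)
stack(C, A)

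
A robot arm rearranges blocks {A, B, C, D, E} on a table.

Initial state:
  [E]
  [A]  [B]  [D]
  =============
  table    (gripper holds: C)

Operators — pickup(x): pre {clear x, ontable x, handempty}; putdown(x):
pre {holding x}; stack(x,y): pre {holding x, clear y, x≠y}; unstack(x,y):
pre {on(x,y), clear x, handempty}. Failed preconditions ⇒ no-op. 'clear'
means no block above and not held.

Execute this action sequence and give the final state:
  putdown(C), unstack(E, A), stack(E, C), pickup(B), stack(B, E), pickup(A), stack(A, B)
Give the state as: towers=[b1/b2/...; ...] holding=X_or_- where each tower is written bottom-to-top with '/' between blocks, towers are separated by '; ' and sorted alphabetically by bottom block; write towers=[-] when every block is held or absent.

towers=[C/E/B/A; D] holding=-

step 1 (putdown(C)): towers=[A/E; B; C; D] holding=-
step 2 (unstack(E, A)): towers=[A; B; C; D] holding=E
step 3 (stack(E, C)): towers=[A; B; C/E; D] holding=-
step 4 (pickup(B)): towers=[A; C/E; D] holding=B
step 5 (stack(B, E)): towers=[A; C/E/B; D] holding=-
step 6 (pickup(A)): towers=[C/E/B; D] holding=A
step 7 (stack(A, B)): towers=[C/E/B/A; D] holding=-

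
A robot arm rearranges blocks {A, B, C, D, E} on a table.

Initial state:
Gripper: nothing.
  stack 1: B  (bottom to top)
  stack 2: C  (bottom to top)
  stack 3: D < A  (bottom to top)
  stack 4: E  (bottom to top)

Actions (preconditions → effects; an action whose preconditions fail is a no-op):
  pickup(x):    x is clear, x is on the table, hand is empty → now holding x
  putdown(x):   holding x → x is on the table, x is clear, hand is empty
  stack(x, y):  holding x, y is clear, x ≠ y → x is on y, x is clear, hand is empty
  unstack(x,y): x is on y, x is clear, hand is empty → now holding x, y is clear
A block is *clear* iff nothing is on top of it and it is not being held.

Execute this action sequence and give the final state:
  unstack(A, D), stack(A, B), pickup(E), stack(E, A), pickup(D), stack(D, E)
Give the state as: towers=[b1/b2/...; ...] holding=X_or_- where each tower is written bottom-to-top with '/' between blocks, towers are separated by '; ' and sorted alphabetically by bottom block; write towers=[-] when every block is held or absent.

step 1 (unstack(A, D)): towers=[B; C; D; E] holding=A
step 2 (stack(A, B)): towers=[B/A; C; D; E] holding=-
step 3 (pickup(E)): towers=[B/A; C; D] holding=E
step 4 (stack(E, A)): towers=[B/A/E; C; D] holding=-
step 5 (pickup(D)): towers=[B/A/E; C] holding=D
step 6 (stack(D, E)): towers=[B/A/E/D; C] holding=-

towers=[B/A/E/D; C] holding=-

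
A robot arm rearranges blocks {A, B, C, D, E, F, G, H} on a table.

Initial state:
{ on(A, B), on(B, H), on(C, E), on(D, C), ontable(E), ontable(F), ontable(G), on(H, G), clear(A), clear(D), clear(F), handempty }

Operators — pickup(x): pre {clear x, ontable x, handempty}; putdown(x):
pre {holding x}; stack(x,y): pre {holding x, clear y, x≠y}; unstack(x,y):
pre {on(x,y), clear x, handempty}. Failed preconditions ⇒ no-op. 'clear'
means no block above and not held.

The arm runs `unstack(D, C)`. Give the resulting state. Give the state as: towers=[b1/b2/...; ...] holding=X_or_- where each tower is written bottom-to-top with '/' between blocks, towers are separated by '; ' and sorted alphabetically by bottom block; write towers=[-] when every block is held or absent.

before: towers=[E/C/D; F; G/H/B/A] holding=-
pre[unstack(D, C)]: on(D,C) ok, clear(D) ok, handempty ok
all met → apply unstack(D, C)
after:  towers=[E/C; F; G/H/B/A] holding=D

towers=[E/C; F; G/H/B/A] holding=D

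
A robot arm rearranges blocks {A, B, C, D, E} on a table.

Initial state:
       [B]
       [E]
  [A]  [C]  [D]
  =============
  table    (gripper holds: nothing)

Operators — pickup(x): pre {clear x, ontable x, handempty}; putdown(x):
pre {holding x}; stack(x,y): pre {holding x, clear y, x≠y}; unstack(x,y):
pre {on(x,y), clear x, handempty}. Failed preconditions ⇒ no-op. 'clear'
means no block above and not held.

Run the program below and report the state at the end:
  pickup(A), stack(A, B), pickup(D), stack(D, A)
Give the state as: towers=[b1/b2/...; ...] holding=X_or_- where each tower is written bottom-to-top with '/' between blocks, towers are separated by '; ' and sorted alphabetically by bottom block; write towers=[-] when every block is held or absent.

towers=[C/E/B/A/D] holding=-

step 1 (pickup(A)): towers=[C/E/B; D] holding=A
step 2 (stack(A, B)): towers=[C/E/B/A; D] holding=-
step 3 (pickup(D)): towers=[C/E/B/A] holding=D
step 4 (stack(D, A)): towers=[C/E/B/A/D] holding=-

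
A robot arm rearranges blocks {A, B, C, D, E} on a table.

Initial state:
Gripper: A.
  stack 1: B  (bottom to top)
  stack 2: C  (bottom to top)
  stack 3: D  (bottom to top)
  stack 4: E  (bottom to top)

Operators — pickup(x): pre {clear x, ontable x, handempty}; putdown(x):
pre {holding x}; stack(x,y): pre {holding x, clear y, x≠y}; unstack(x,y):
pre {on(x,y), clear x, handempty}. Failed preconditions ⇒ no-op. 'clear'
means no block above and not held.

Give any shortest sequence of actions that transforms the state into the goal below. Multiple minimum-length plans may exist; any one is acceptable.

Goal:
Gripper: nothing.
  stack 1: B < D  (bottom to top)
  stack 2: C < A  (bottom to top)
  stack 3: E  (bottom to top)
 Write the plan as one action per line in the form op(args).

step 1 (stack(A, C)): towers=[B; C/A; D; E] holding=-
step 2 (pickup(D)): towers=[B; C/A; E] holding=D
step 3 (stack(D, B)): towers=[B/D; C/A; E] holding=-
goal check: towers=[B/D; C/A; E] holding=- — reached (length 3, optimal by BFS)

stack(A, C)
pickup(D)
stack(D, B)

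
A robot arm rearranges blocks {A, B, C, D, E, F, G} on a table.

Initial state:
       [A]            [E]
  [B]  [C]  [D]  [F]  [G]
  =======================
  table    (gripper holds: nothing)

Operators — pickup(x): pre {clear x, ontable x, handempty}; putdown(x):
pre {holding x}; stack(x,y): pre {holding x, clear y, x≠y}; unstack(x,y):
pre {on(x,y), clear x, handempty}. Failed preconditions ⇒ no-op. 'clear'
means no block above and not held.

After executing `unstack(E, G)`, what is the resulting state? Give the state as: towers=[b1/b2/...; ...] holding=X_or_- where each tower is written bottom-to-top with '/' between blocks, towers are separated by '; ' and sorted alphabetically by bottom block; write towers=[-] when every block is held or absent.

before: towers=[B; C/A; D; F; G/E] holding=-
pre[unstack(E, G)]: on(E,G) ✓, clear(E) ✓, handempty ✓
all met → apply unstack(E, G)
after:  towers=[B; C/A; D; F; G] holding=E

towers=[B; C/A; D; F; G] holding=E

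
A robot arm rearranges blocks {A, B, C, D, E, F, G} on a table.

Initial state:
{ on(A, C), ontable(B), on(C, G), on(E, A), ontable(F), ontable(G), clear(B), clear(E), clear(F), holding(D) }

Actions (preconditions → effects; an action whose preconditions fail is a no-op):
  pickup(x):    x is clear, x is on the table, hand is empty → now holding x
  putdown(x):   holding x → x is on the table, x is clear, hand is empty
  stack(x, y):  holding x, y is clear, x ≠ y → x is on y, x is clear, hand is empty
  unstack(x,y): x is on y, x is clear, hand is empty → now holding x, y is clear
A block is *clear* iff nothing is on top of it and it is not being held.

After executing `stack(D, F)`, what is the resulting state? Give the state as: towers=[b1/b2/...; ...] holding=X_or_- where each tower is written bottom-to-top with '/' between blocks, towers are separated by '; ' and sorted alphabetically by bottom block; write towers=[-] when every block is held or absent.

towers=[B; F/D; G/C/A/E] holding=-

before: towers=[B; F; G/C/A/E] holding=D
pre[stack(D, F)]: holding(D) ok, clear(F) ok, D≠F ok
all met → apply stack(D, F)
after:  towers=[B; F/D; G/C/A/E] holding=-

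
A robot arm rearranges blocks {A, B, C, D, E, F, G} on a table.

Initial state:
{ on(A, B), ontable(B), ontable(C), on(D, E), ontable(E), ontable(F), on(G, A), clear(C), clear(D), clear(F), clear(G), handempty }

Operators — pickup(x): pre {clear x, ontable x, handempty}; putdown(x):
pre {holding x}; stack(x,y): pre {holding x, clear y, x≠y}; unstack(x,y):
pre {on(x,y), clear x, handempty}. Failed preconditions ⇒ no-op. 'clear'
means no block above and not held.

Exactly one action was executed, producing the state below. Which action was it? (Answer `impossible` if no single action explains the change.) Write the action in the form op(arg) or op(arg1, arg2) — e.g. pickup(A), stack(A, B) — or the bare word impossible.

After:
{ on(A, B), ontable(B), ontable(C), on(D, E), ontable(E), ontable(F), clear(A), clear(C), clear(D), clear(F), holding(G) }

unstack(G, A)

target: towers=[B/A; C; E/D; F] holding=G
         pickup(F) → towers=[B/A/G; C; E/D] holding=F
     unstack(G, A) → towers=[B/A; C; E/D; F] holding=G  ← match
     unstack(D, E) → towers=[B/A/G; C; E; F] holding=D
         pickup(C) → towers=[B/A/G; E/D; F] holding=C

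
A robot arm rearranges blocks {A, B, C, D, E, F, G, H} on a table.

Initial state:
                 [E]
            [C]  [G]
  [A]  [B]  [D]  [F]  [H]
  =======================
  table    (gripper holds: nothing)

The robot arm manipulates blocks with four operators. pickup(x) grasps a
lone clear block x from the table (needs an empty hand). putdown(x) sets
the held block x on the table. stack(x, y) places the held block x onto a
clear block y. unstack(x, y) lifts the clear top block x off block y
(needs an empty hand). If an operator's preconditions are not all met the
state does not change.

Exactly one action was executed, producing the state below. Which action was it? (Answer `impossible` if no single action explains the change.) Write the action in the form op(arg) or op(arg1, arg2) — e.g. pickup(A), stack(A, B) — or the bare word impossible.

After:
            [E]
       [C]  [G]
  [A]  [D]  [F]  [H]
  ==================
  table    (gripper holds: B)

pickup(B)

target: towers=[A; D/C; F/G/E; H] holding=B
         pickup(A) → towers=[B; D/C; F/G/E; H] holding=A
     unstack(E, G) → towers=[A; B; D/C; F/G; H] holding=E
         pickup(H) → towers=[A; B; D/C; F/G/E] holding=H
         pickup(B) → towers=[A; D/C; F/G/E; H] holding=B  ← match
     unstack(C, D) → towers=[A; B; D; F/G/E; H] holding=C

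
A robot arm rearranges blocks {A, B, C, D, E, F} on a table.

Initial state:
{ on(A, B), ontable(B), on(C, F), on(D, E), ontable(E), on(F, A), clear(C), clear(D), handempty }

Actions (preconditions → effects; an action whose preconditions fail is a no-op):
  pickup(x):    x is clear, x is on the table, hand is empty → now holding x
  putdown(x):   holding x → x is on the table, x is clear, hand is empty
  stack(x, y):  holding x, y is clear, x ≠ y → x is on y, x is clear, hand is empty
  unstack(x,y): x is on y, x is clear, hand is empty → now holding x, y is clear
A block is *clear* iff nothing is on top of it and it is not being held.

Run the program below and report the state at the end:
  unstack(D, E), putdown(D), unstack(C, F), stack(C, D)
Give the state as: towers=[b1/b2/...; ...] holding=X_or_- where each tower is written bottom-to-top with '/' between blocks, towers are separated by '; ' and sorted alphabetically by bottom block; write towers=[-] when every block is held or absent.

towers=[B/A/F; D/C; E] holding=-

step 1 (unstack(D, E)): towers=[B/A/F/C; E] holding=D
step 2 (putdown(D)): towers=[B/A/F/C; D; E] holding=-
step 3 (unstack(C, F)): towers=[B/A/F; D; E] holding=C
step 4 (stack(C, D)): towers=[B/A/F; D/C; E] holding=-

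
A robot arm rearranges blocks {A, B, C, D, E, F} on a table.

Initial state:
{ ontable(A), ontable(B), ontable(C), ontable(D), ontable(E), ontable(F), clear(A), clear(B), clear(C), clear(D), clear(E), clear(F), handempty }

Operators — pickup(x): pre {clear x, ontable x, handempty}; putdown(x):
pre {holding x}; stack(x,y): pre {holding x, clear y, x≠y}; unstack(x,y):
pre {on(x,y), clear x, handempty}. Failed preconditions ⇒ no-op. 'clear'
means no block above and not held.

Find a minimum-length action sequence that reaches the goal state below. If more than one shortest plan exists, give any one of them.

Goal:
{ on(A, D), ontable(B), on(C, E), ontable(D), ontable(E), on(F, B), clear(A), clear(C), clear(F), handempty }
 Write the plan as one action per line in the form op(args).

pickup(F)
stack(F, B)
pickup(A)
stack(A, D)
pickup(C)
stack(C, E)

step 1 (pickup(F)): towers=[A; B; C; D; E] holding=F
step 2 (stack(F, B)): towers=[A; B/F; C; D; E] holding=-
step 3 (pickup(A)): towers=[B/F; C; D; E] holding=A
step 4 (stack(A, D)): towers=[B/F; C; D/A; E] holding=-
step 5 (pickup(C)): towers=[B/F; D/A; E] holding=C
step 6 (stack(C, E)): towers=[B/F; D/A; E/C] holding=-
goal check: towers=[B/F; D/A; E/C] holding=- — reached (length 6, optimal by BFS)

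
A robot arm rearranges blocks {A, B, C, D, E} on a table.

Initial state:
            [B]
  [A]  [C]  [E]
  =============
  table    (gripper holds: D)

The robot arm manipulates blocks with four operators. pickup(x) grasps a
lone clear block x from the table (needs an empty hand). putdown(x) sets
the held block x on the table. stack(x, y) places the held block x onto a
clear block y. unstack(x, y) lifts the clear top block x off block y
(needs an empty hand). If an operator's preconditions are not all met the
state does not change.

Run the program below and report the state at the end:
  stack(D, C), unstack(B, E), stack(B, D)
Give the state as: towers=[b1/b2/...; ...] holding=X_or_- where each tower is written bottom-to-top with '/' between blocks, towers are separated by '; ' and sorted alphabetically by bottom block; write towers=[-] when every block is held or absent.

towers=[A; C/D/B; E] holding=-

step 1 (stack(D, C)): towers=[A; C/D; E/B] holding=-
step 2 (unstack(B, E)): towers=[A; C/D; E] holding=B
step 3 (stack(B, D)): towers=[A; C/D/B; E] holding=-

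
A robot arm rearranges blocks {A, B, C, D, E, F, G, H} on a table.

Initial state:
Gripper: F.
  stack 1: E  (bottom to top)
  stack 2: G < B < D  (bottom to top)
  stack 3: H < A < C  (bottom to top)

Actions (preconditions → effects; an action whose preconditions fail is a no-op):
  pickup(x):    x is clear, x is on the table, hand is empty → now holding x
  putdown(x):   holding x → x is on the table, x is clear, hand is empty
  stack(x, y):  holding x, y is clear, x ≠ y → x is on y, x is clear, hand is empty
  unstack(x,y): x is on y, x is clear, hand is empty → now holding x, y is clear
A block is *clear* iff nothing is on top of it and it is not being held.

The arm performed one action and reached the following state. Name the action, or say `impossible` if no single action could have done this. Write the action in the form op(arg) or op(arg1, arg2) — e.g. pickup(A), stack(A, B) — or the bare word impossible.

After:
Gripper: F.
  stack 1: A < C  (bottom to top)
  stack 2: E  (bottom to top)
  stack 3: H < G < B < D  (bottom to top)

target: towers=[A/C; E; H/G/B/D] holding=F
        putdown(F) → towers=[E; F; G/B/D; H/A/C] holding=-
       stack(F, E) → towers=[E/F; G/B/D; H/A/C] holding=-
       stack(F, D) → towers=[E; G/B/D/F; H/A/C] holding=-
       stack(F, C) → towers=[E; G/B/D; H/A/C/F] holding=-
none of the 4 applicable actions match → impossible

impossible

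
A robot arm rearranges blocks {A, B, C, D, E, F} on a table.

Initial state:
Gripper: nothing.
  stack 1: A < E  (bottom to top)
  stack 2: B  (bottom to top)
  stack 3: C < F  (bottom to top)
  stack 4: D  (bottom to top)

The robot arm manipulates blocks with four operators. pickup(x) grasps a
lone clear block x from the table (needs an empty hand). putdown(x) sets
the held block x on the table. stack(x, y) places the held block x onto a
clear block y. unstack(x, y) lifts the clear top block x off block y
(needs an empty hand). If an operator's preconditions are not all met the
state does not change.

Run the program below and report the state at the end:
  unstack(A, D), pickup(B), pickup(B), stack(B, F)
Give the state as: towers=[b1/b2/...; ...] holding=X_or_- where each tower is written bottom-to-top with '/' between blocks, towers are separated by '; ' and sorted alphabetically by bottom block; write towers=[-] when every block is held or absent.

step 1 (unstack(A, D)) [no-op]: towers=[A/E; B; C/F; D] holding=-
step 2 (pickup(B)): towers=[A/E; C/F; D] holding=B
step 3 (pickup(B)) [no-op]: towers=[A/E; C/F; D] holding=B
step 4 (stack(B, F)): towers=[A/E; C/F/B; D] holding=-

towers=[A/E; C/F/B; D] holding=-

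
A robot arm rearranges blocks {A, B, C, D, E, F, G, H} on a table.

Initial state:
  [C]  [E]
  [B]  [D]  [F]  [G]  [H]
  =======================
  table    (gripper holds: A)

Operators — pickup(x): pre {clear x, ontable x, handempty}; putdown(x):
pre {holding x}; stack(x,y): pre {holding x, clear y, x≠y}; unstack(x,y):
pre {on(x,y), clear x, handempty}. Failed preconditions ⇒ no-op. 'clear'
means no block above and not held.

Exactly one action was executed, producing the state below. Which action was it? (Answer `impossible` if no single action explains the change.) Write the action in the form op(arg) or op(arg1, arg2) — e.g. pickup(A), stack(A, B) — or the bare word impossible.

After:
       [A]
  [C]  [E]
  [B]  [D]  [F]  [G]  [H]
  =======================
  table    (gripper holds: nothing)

stack(A, E)

target: towers=[B/C; D/E/A; F; G; H] holding=-
        putdown(A) → towers=[A; B/C; D/E; F; G; H] holding=-
       stack(A, G) → towers=[B/C; D/E; F; G/A; H] holding=-
       stack(A, E) → towers=[B/C; D/E/A; F; G; H] holding=-  ← match
       stack(A, H) → towers=[B/C; D/E; F; G; H/A] holding=-
       stack(A, F) → towers=[B/C; D/E; F/A; G; H] holding=-
       stack(A, C) → towers=[B/C/A; D/E; F; G; H] holding=-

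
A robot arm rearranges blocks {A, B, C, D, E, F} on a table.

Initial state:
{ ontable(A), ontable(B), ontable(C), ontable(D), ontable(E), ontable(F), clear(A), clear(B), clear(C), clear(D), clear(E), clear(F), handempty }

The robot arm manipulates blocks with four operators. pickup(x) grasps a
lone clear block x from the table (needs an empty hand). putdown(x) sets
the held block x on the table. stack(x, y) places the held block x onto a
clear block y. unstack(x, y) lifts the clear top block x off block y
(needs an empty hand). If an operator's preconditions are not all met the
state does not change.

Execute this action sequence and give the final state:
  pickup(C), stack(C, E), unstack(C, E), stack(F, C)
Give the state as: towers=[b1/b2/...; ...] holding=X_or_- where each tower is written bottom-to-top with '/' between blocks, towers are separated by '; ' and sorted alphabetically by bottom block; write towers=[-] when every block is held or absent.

step 1 (pickup(C)): towers=[A; B; D; E; F] holding=C
step 2 (stack(C, E)): towers=[A; B; D; E/C; F] holding=-
step 3 (unstack(C, E)): towers=[A; B; D; E; F] holding=C
step 4 (stack(F, C)) [no-op]: towers=[A; B; D; E; F] holding=C

towers=[A; B; D; E; F] holding=C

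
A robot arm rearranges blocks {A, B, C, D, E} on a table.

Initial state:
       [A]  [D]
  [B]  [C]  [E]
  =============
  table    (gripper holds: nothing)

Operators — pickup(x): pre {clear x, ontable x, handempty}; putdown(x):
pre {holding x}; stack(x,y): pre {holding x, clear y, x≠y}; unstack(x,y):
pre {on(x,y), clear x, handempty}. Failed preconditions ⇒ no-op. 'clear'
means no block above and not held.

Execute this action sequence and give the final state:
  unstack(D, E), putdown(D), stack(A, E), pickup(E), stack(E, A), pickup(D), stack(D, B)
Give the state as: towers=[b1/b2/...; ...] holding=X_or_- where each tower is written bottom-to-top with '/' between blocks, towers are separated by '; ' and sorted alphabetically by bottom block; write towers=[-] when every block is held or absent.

step 1 (unstack(D, E)): towers=[B; C/A; E] holding=D
step 2 (putdown(D)): towers=[B; C/A; D; E] holding=-
step 3 (stack(A, E)) [no-op]: towers=[B; C/A; D; E] holding=-
step 4 (pickup(E)): towers=[B; C/A; D] holding=E
step 5 (stack(E, A)): towers=[B; C/A/E; D] holding=-
step 6 (pickup(D)): towers=[B; C/A/E] holding=D
step 7 (stack(D, B)): towers=[B/D; C/A/E] holding=-

towers=[B/D; C/A/E] holding=-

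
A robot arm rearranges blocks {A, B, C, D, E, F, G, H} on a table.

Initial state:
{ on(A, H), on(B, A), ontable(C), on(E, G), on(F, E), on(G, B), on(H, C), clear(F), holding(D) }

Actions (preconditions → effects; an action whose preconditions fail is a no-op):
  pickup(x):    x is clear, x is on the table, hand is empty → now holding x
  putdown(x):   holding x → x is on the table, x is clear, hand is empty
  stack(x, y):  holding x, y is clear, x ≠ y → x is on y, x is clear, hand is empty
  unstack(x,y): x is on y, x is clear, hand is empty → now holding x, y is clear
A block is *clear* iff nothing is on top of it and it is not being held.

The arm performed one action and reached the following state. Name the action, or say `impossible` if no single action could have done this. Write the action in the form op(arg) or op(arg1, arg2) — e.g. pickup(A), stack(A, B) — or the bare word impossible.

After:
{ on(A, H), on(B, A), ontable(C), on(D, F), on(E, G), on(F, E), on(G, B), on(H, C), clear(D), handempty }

target: towers=[C/H/A/B/G/E/F/D] holding=-
        putdown(D) → towers=[C/H/A/B/G/E/F; D] holding=-
       stack(D, F) → towers=[C/H/A/B/G/E/F/D] holding=-  ← match

stack(D, F)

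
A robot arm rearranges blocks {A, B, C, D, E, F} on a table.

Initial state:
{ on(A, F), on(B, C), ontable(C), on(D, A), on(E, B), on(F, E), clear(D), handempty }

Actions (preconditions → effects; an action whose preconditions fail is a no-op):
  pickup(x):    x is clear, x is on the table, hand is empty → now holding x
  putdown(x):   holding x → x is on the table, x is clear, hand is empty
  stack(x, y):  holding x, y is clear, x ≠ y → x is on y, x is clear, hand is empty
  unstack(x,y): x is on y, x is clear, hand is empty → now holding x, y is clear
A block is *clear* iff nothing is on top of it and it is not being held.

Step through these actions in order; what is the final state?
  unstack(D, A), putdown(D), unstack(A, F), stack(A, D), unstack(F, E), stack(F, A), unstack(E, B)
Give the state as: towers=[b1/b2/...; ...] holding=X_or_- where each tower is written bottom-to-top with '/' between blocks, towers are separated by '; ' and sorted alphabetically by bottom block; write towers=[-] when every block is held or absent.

step 1 (unstack(D, A)): towers=[C/B/E/F/A] holding=D
step 2 (putdown(D)): towers=[C/B/E/F/A; D] holding=-
step 3 (unstack(A, F)): towers=[C/B/E/F; D] holding=A
step 4 (stack(A, D)): towers=[C/B/E/F; D/A] holding=-
step 5 (unstack(F, E)): towers=[C/B/E; D/A] holding=F
step 6 (stack(F, A)): towers=[C/B/E; D/A/F] holding=-
step 7 (unstack(E, B)): towers=[C/B; D/A/F] holding=E

towers=[C/B; D/A/F] holding=E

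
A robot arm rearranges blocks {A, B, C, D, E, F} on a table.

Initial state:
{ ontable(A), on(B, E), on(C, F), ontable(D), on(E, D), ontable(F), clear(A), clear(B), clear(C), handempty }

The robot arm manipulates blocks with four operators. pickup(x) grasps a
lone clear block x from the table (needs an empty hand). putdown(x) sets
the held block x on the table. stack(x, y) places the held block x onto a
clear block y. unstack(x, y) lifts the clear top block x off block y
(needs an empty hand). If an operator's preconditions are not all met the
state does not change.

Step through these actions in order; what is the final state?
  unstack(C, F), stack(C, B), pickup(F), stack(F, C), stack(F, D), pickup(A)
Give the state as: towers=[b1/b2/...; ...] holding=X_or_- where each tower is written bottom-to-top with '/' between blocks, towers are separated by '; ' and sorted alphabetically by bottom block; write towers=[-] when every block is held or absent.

towers=[D/E/B/C/F] holding=A

step 1 (unstack(C, F)): towers=[A; D/E/B; F] holding=C
step 2 (stack(C, B)): towers=[A; D/E/B/C; F] holding=-
step 3 (pickup(F)): towers=[A; D/E/B/C] holding=F
step 4 (stack(F, C)): towers=[A; D/E/B/C/F] holding=-
step 5 (stack(F, D)) [no-op]: towers=[A; D/E/B/C/F] holding=-
step 6 (pickup(A)): towers=[D/E/B/C/F] holding=A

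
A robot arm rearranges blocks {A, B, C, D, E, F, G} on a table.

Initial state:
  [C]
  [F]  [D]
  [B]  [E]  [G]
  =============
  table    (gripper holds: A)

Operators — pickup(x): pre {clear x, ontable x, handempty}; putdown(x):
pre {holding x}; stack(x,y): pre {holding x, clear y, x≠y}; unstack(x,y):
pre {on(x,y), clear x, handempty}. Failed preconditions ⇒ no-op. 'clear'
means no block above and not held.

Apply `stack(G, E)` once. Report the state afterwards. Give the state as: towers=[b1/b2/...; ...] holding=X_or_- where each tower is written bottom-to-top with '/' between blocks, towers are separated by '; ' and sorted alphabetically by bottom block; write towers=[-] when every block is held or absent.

towers=[B/F/C; E/D; G] holding=A

before: towers=[B/F/C; E/D; G] holding=A
pre[stack(G, E)]: holding(G) ✗, clear(E) ✗, G≠E ✓
holding(G), clear(E) unmet → stack(G, E) is a no-op
after:  towers=[B/F/C; E/D; G] holding=A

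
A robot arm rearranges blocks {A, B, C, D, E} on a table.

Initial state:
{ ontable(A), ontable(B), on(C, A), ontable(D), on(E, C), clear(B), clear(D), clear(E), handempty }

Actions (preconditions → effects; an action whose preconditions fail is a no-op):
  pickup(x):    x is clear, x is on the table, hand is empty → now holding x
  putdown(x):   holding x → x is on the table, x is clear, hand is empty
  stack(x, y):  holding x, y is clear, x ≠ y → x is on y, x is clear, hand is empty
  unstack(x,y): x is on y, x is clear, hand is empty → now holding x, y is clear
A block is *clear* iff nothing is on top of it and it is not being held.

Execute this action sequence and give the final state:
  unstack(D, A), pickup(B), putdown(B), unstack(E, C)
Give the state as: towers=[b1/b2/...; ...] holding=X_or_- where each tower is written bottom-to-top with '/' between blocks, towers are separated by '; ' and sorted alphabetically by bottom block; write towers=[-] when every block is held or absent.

step 1 (unstack(D, A)) [no-op]: towers=[A/C/E; B; D] holding=-
step 2 (pickup(B)): towers=[A/C/E; D] holding=B
step 3 (putdown(B)): towers=[A/C/E; B; D] holding=-
step 4 (unstack(E, C)): towers=[A/C; B; D] holding=E

towers=[A/C; B; D] holding=E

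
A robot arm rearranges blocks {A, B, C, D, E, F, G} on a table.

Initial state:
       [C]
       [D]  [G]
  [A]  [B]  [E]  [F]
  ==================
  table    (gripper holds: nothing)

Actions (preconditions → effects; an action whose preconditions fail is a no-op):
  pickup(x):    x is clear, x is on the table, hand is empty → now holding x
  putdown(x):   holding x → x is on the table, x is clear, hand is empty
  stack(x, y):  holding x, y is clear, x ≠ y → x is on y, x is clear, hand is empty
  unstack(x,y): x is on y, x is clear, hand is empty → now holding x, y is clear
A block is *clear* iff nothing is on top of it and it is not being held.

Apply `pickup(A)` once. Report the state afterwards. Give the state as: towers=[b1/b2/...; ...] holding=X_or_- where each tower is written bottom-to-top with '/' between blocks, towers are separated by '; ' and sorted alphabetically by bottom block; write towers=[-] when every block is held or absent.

before: towers=[A; B/D/C; E/G; F] holding=-
pre[pickup(A)]: clear(A) ok, ontable(A) ok, handempty ok
all met → apply pickup(A)
after:  towers=[B/D/C; E/G; F] holding=A

towers=[B/D/C; E/G; F] holding=A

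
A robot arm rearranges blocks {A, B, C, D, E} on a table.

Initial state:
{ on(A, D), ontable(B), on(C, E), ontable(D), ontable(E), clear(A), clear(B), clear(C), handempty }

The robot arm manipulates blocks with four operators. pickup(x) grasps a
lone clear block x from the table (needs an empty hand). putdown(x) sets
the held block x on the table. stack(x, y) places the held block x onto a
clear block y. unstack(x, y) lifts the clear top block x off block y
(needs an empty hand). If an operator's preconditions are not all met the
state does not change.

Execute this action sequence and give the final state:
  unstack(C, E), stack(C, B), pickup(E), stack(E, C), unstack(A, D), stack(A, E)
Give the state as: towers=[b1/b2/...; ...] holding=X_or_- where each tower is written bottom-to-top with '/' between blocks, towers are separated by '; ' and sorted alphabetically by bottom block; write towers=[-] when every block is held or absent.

towers=[B/C/E/A; D] holding=-

step 1 (unstack(C, E)): towers=[B; D/A; E] holding=C
step 2 (stack(C, B)): towers=[B/C; D/A; E] holding=-
step 3 (pickup(E)): towers=[B/C; D/A] holding=E
step 4 (stack(E, C)): towers=[B/C/E; D/A] holding=-
step 5 (unstack(A, D)): towers=[B/C/E; D] holding=A
step 6 (stack(A, E)): towers=[B/C/E/A; D] holding=-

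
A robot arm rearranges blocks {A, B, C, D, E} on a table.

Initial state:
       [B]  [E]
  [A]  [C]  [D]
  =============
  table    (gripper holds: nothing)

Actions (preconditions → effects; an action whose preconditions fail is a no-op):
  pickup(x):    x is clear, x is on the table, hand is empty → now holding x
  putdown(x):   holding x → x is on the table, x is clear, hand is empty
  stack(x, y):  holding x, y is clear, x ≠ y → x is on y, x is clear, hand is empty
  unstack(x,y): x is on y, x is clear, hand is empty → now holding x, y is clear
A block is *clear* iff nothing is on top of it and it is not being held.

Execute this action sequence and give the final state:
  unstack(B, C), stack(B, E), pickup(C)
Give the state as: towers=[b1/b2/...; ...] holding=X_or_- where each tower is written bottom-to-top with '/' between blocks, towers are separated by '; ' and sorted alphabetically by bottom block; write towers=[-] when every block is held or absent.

towers=[A; D/E/B] holding=C

step 1 (unstack(B, C)): towers=[A; C; D/E] holding=B
step 2 (stack(B, E)): towers=[A; C; D/E/B] holding=-
step 3 (pickup(C)): towers=[A; D/E/B] holding=C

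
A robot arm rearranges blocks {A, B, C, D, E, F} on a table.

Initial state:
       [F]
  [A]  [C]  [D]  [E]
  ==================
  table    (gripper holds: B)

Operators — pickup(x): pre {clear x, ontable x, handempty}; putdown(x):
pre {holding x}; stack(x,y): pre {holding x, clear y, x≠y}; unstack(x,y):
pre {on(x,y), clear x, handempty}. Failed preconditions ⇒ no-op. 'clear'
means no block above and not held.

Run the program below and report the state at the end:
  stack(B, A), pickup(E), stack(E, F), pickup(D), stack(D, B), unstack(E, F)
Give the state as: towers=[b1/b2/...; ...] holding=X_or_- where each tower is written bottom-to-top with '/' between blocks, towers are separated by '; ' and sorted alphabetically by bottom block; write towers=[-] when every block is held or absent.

towers=[A/B/D; C/F] holding=E

step 1 (stack(B, A)): towers=[A/B; C/F; D; E] holding=-
step 2 (pickup(E)): towers=[A/B; C/F; D] holding=E
step 3 (stack(E, F)): towers=[A/B; C/F/E; D] holding=-
step 4 (pickup(D)): towers=[A/B; C/F/E] holding=D
step 5 (stack(D, B)): towers=[A/B/D; C/F/E] holding=-
step 6 (unstack(E, F)): towers=[A/B/D; C/F] holding=E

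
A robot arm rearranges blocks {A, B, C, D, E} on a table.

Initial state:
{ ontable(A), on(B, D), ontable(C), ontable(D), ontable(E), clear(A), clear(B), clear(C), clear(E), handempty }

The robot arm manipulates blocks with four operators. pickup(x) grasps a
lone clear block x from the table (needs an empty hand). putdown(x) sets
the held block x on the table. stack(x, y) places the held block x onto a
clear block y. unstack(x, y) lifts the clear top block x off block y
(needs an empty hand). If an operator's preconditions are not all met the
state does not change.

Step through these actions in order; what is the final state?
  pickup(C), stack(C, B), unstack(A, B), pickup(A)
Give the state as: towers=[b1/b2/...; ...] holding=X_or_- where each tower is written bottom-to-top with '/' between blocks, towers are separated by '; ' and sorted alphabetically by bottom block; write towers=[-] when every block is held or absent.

towers=[D/B/C; E] holding=A

step 1 (pickup(C)): towers=[A; D/B; E] holding=C
step 2 (stack(C, B)): towers=[A; D/B/C; E] holding=-
step 3 (unstack(A, B)) [no-op]: towers=[A; D/B/C; E] holding=-
step 4 (pickup(A)): towers=[D/B/C; E] holding=A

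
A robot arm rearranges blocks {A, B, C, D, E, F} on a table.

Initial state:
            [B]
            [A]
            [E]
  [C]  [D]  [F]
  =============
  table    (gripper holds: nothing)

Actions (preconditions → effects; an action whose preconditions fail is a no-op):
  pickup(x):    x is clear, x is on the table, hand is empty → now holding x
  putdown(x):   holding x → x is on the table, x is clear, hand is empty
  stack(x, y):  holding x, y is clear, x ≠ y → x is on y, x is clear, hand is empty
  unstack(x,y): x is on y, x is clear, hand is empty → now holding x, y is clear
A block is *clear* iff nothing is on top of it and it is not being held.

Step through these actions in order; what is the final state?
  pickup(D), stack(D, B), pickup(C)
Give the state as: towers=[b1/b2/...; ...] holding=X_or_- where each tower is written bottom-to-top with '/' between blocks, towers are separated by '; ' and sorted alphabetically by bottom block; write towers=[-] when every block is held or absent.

towers=[F/E/A/B/D] holding=C

step 1 (pickup(D)): towers=[C; F/E/A/B] holding=D
step 2 (stack(D, B)): towers=[C; F/E/A/B/D] holding=-
step 3 (pickup(C)): towers=[F/E/A/B/D] holding=C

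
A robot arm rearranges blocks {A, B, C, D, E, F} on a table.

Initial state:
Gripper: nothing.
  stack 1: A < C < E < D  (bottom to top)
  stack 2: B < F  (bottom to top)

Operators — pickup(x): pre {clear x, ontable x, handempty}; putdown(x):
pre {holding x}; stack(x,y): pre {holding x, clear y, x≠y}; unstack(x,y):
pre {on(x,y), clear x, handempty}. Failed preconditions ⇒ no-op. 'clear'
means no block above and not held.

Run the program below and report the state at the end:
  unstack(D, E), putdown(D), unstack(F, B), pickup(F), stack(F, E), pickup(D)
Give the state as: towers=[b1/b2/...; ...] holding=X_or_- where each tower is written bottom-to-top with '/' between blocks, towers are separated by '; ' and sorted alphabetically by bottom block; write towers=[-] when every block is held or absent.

step 1 (unstack(D, E)): towers=[A/C/E; B/F] holding=D
step 2 (putdown(D)): towers=[A/C/E; B/F; D] holding=-
step 3 (unstack(F, B)): towers=[A/C/E; B; D] holding=F
step 4 (pickup(F)) [no-op]: towers=[A/C/E; B; D] holding=F
step 5 (stack(F, E)): towers=[A/C/E/F; B; D] holding=-
step 6 (pickup(D)): towers=[A/C/E/F; B] holding=D

towers=[A/C/E/F; B] holding=D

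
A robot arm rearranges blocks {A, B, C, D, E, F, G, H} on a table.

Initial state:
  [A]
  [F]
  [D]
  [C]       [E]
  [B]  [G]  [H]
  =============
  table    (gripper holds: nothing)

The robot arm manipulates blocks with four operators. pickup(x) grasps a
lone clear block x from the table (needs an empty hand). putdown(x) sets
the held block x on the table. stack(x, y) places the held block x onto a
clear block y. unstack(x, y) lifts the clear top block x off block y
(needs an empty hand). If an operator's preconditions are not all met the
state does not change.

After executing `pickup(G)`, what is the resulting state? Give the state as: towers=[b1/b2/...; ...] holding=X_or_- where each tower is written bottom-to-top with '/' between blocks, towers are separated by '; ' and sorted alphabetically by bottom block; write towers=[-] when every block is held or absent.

before: towers=[B/C/D/F/A; G; H/E] holding=-
pre[pickup(G)]: clear(G) yes, ontable(G) yes, handempty yes
all met → apply pickup(G)
after:  towers=[B/C/D/F/A; H/E] holding=G

towers=[B/C/D/F/A; H/E] holding=G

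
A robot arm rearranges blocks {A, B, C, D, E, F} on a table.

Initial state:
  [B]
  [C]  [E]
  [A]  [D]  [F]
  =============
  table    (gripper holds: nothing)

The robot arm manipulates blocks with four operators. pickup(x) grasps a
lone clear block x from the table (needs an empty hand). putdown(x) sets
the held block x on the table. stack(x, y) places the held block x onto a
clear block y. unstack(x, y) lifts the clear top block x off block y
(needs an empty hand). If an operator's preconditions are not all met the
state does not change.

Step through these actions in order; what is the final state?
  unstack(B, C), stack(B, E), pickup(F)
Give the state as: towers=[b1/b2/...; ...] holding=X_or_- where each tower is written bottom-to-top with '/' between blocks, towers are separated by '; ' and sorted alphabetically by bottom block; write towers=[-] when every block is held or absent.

step 1 (unstack(B, C)): towers=[A/C; D/E; F] holding=B
step 2 (stack(B, E)): towers=[A/C; D/E/B; F] holding=-
step 3 (pickup(F)): towers=[A/C; D/E/B] holding=F

towers=[A/C; D/E/B] holding=F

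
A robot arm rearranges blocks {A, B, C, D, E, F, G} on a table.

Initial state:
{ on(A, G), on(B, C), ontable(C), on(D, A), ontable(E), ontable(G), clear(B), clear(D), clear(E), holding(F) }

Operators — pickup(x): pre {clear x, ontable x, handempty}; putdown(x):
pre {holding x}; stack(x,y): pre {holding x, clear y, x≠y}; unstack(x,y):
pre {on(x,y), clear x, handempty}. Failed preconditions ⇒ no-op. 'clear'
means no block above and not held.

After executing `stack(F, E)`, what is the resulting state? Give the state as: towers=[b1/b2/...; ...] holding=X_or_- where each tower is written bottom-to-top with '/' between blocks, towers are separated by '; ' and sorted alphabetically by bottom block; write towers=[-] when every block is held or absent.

towers=[C/B; E/F; G/A/D] holding=-

before: towers=[C/B; E; G/A/D] holding=F
pre[stack(F, E)]: holding(F) ✓, clear(E) ✓, F≠E ✓
all met → apply stack(F, E)
after:  towers=[C/B; E/F; G/A/D] holding=-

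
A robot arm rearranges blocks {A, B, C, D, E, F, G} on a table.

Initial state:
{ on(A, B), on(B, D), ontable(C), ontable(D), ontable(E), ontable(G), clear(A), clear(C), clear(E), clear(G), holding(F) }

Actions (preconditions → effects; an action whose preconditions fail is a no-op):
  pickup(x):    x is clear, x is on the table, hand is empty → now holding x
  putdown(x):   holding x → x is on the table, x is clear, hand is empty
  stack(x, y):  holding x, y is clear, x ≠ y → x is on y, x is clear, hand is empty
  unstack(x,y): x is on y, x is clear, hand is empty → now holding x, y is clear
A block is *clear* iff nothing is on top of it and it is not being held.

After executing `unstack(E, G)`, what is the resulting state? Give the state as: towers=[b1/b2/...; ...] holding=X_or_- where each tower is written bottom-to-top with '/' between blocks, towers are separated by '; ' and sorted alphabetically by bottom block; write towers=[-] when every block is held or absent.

before: towers=[C; D/B/A; E; G] holding=F
pre[unstack(E, G)]: on(E,G) no, clear(E) yes, handempty no
on(E,G), handempty unmet → unstack(E, G) is a no-op
after:  towers=[C; D/B/A; E; G] holding=F

towers=[C; D/B/A; E; G] holding=F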